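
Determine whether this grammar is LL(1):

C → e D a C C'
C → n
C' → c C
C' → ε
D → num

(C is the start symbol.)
Relevant sets:
  FOLLOW(C') = { $, 'c' }

For C:
  PREDICT(C → e D a C C') = { 'e' }
  PREDICT(C → n) = { 'n' }
For C':
  PREDICT(C' → c C) = { 'c' }
  PREDICT(C' → ε) = { $, 'c' }
D has a single production, so nothing to check there.

Conflict found: Predict set conflict for C': { 'c' }
The grammar is NOT LL(1).

Answer: No. Predict set conflict for C': { 'c' }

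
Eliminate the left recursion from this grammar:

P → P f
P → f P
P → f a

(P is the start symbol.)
P is directly left-recursive. The standard transformation for
  A → A α₁ | ... | A α_m | β₁ | ... | β_n
is
  A  → β₁ A' | ... | β_n A'
  A' → α₁ A' | ... | α_m A' | ε

P → f P becomes P → f P P'
P → f a becomes P → f a P'
P → P f becomes P' → f P'
Add P' → ε

Resulting grammar:
P → f P P'
P → f a P'
P' → f P'
P' → ε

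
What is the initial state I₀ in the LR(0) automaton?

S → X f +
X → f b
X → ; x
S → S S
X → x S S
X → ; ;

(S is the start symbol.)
{ [S → . S S], [S → . X f +], [S' → . S], [X → . ; ;], [X → . ; x], [X → . f b], [X → . x S S] }

First, augment the grammar with S' → S
I₀ = CLOSURE({ [S' → . S] }):
  [S' → . S] has the dot before S: add [S → . X f +], [S → . S S]
  [S → . X f +] has the dot before X: add [X → . f b], [X → . ; x], [X → . x S S], [X → . ; ;]
No further items can be added.

I₀ = { [S → . S S], [S → . X f +], [S' → . S], [X → . ; ;], [X → . ; x], [X → . f b], [X → . x S S] }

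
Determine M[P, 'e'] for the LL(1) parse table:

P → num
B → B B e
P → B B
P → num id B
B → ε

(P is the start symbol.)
P → B B

To find M[P, 'e'], we find productions for P where 'e' is in the predict set (PREDICT(N → α) = (FIRST(α) \ {ε}) ∪ (FOLLOW(N) if α ⇒* ε)).

Relevant sets:
  FIRST(B) = { 'e', ε }
  FOLLOW(P) = { $ }

P → num: PREDICT = { 'num' }
P → B B: PREDICT = { $, 'e' }
  'e' is in predict set, so this production goes in M[P, 'e']
P → num id B: PREDICT = { 'num' }

M[P, 'e'] = P → B B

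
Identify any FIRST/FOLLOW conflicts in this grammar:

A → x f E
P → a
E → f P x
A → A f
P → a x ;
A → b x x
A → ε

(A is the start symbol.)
A FIRST/FOLLOW conflict occurs when a non-terminal N has a nullable alternative N → β (β ⇒* ε) and another alternative N → α with FIRST(α) ∩ FOLLOW(N) ≠ ∅: on such a lookahead the parser cannot decide between expanding α and letting N vanish via β.

Nullable non-terminals: A.
FIRST sets used below: FIRST(A) = { 'b', 'f', 'x', ε }

A: nullable alternative(s) A → ε; FOLLOW(A) = { $, 'f' }
  A → x f E: FIRST \ {ε} = { 'x' } — disjoint from FOLLOW(A)
  A → A f: FIRST \ {ε} = { 'b', 'f', 'x' } — overlaps FOLLOW(A) on { 'f' }: CONFLICT
  A → b x x: FIRST \ {ε} = { 'b' } — disjoint from FOLLOW(A)
  A → ε: FIRST \ {ε} = { } — this is the only nullable alternative, skip

E, P have no nullable alternative, so no FIRST/FOLLOW check is needed there.

So the grammar has 1 FIRST/FOLLOW conflict (marked CONFLICT above).

Answer: Yes. A → A f with FOLLOW(A) on { 'f' }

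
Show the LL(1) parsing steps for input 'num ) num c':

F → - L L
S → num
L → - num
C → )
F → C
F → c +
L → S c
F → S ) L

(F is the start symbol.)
LL(1) parsing maintains a stack (initially the start symbol over $) and the input. At each step: if the stack top is a terminal, match it against the current input token; if it is a non-terminal N, replace it with the RHS of M[N, lookahead] (the unique production whose predict set contains the lookahead).

Stack is shown with the top on the left.

Stack      Input          Action
--------------------------------
F $        num ) num c $  output F → S ) L
S ) L $    num ) num c $  output S → num
num ) L $  num ) num c $  match 'num'
) L $      ) num c $      match ')'
L $        num c $        output L → S c
S c $      num c $        output S → num
num c $    num c $        match 'num'
c $        c $            match 'c'
$          $              accept

The string is accepted.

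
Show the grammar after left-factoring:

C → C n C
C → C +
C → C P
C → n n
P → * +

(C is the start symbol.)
C → C C'
C' → n C
C' → +
C' → P
C → n n
P → * +

Left-factoring transforms A → αβ₁ | αβ₂ into A → αA' and A' → β₁ | β₂
(α is the longest common prefix among the alternatives). Repeat until
no nonterminal has two alternatives with a common prefix.

Round 1: C has alternatives sharing prefix 'C'. Introduce C': C → C C'
  Add: C' → n C
  Add: C' → +
  Add: C' → P

No remaining common prefixes — done.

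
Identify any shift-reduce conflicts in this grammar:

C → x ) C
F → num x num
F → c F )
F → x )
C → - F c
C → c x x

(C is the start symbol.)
Augment with C' → C and build the canonical LR(0) collection (I0 = CLOSURE({[C' → . C]}), then GOTO on every symbol after a dot until no new states appear). It has 19 states:
  I0: { [C → . - F c], [C → . c x x], [C → . x ) C], [C' → . C] }  — shift
  I1: { [C → - . F c], [F → . c F )], [F → . num x num], [F → . x )] }  — shift
  I2: { [C' → C .] }  — accept
  I3: { [C → c . x x] }  — shift
  I4: { [C → x . ) C] }  — shift
  I5: { [C → . - F c], [C → . c x x], [C → . x ) C], [C → x ) . C] }  — shift
  I6: { [C → x ) C .] }  — reduce
  I7: { [C → c x . x] }  — shift
  I8: { [C → c x x .] }  — reduce
  I9: { [C → - F . c] }  — shift
  I10: { [F → . c F )], [F → . num x num], [F → . x )], [F → c . F )] }  — shift
  I11: { [F → num . x num] }  — shift
  I12: { [F → x . )] }  — shift
  I13: { [F → x ) .] }  — reduce
  I14: { [F → num x . num] }  — shift
  I15: { [F → num x num .] }  — reduce
  I16: { [F → c F . )] }  — shift
  I17: { [F → c F ) .] }  — reduce
  I18: { [C → - F c .] }  — reduce

No state contains both a complete item and a shift item.

Answer: No shift-reduce conflicts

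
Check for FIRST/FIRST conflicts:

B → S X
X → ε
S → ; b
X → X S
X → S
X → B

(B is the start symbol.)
A FIRST/FIRST conflict occurs when two productions N → α and N → β for the same non-terminal have FIRST(α) ∩ FIRST(β) ≠ ∅ (with ε ∈ FIRST of a nullable right-hand side, so two nullable alternatives also conflict).

FIRST sets of the non-terminals at (or reachable through a nullable prefix from) the front of some alternative:
  FIRST(X) = { ';', ε }
  FIRST(S) = { ';' }
  FIRST(B) = { ';' }

Productions for X:
  X → ε: FIRST = { ε }
  X → X S: FIRST = { ';' }
  X → S: FIRST = { ';' }
  X → B: FIRST = { ';' }
B, S have only one production, so no FIRST/FIRST conflict is possible there.

Conflict for X: X → X S and X → S
  Overlap: { ';' }
Conflict for X: X → X S and X → B
  Overlap: { ';' }
Conflict for X: X → S and X → B
  Overlap: { ';' }

Answer: Yes. X → X S / X → S on { ';' }; X → X S / X → B on { ';' }; X → S / X → B on { ';' }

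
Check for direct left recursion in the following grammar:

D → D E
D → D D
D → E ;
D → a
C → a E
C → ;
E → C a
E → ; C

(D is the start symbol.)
Yes, D is left-recursive

D → D E: LEFT RECURSIVE (starts with D)
D → D D: LEFT RECURSIVE (starts with D)
D → E ;: starts with E
D → a: starts with a
C → a E: starts with a
C → ;: starts with ';'
E → C a: starts with C
E → ; C: starts with ';'

The grammar has direct left recursion on: D.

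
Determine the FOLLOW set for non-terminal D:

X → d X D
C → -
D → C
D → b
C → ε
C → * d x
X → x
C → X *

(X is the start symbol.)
To compute FOLLOW(D), find every occurrence of D on a right-hand side N → α D β: add FIRST(β) \ {ε}, and if β is empty or nullable also add FOLLOW(N). Iterate to a fixed point.

In X → d X D: D is at the end, add FOLLOW(X)

The FOLLOW sets referred to above (computed the same way, to a fixed point):
  FOLLOW(X) = { $, '*', '-', 'b', 'd', 'x' }

Taking the union: FOLLOW(D) = { $, '*', '-', 'b', 'd', 'x' }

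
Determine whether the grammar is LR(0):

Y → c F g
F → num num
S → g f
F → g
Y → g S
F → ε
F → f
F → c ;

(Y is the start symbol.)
A grammar is LR(0) if no state in the canonical LR(0) collection has:
  - both a shift item (dot before a terminal) and a complete item (shift-reduce conflict), or
  - two or more complete items (reduce-reduce conflict; the accept item [Y' → Y .] counts as a complete item here).

Augment with Y' → Y and build the canonical LR(0) collection (I0 = CLOSURE({[Y' → . Y]}), then GOTO on every symbol after a dot until no new states appear). It has 15 states:
  I0: { [Y → . c F g], [Y → . g S], [Y' → . Y] }  — shift
  I1: { [Y' → Y .] }  — accept
  I2: { [F → . c ;], [F → . f], [F → . g], [F → . num num], [F → .], [Y → c . F g] }  — shift, reduce
  I3: { [S → . g f], [Y → g . S] }  — shift
  I4: { [Y → g S .] }  — reduce
  I5: { [S → g . f] }  — shift
  I6: { [S → g f .] }  — reduce
  I7: { [Y → c F . g] }  — shift
  I8: { [F → c . ;] }  — shift
  I9: { [F → f .] }  — reduce
  I10: { [F → g .] }  — reduce
  I11: { [F → num . num] }  — shift
  I12: { [F → num num .] }  — reduce
  I13: { [F → c ; .] }  — reduce
  I14: { [Y → c F g .] }  — reduce

Conflict in state I2:
  Shift-reduce conflict between [F → .] and [F → . c ;]
So the grammar is NOT LR(0).

Answer: No. Shift-reduce conflict between [F → .] and [F → . c ;]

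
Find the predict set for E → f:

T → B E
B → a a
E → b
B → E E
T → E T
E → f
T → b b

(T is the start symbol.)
PREDICT(E → f) = (FIRST(RHS) \ {ε}) ∪ (FOLLOW(E) if ε ∈ FIRST(RHS), i.e. RHS ⇒* ε)
FIRST(f) = { 'f' }
ε ∉ FIRST(f), so FOLLOW(E) is not added.
PREDICT(E → f) = { 'f' }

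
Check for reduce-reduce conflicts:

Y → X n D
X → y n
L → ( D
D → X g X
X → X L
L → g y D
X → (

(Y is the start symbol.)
A reduce-reduce conflict occurs when an LR(0) state has two complete items [A → α .] and [B → β .] — both call for a reduction, and with no lookahead the parser cannot choose between them.

Augment with Y' → Y and build the canonical LR(0) collection (I0 = CLOSURE({[Y' → . Y]}), then GOTO on every symbol after a dot until no new states appear). It has 18 states:
  I0: { [X → . (], [X → . X L], [X → . y n], [Y → . X n D], [Y' → . Y] }  — shift
  I1: { [X → ( .] }  — reduce
  I2: { [L → . ( D], [L → . g y D], [X → X . L], [Y → X . n D] }  — shift
  I3: { [Y' → Y .] }  — accept
  I4: { [X → y . n] }  — shift
  I5: { [X → y n .] }  — reduce
  I6: { [D → . X g X], [L → ( . D], [X → . (], [X → . X L], [X → . y n] }  — shift
  I7: { [X → X L .] }  — reduce
  I8: { [L → g . y D] }  — shift
  I9: { [D → . X g X], [X → . (], [X → . X L], [X → . y n], [Y → X n . D] }  — shift
  I10: { [Y → X n D .] }  — reduce
  I11: { [D → X . g X], [L → . ( D], [L → . g y D], [X → X . L] }  — shift
  I12: { [D → X g . X], [L → g . y D], [X → . (], [X → . X L], [X → . y n] }  — shift
  I13: { [D → X g X .], [L → . ( D], [L → . g y D], [X → X . L] }  — shift, reduce
  I14: { [D → . X g X], [L → g y . D], [X → . (], [X → . X L], [X → . y n], [X → y . n] }  — shift
  I15: { [L → g y D .] }  — reduce
  I16: { [D → . X g X], [L → g y . D], [X → . (], [X → . X L], [X → . y n] }  — shift
  I17: { [L → ( D .] }  — reduce

No state contains more than one complete item.

Answer: No reduce-reduce conflicts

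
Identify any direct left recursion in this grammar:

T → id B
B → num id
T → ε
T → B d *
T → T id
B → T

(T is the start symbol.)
Direct left recursion occurs when N → N α for some non-terminal N (the right-hand side begins with the left-hand side itself).

T → id B: starts with id
B → num id: starts with num
T → ε: starts with ε
T → B d *: starts with B
T → T id: LEFT RECURSIVE (starts with T)
B → T: starts with T

The grammar has direct left recursion on: T.

Answer: Yes, T is left-recursive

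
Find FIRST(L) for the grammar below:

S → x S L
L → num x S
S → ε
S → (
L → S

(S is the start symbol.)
{ '(', 'num', 'x', ε }

FIRST sets of the other non-terminals involved (by the same procedure, iterated to a fixed point):
  FIRST(S) = { '(', 'x', ε }

From L → num x S:
  - num is a terminal: add 'num' and stop
From L → S:
  - S is a non-terminal: add FIRST(S) \ {ε} = { '(', 'x' }
    S is nullable and nothing follows, so the whole right-hand side can vanish: ε ∈ FIRST(L)

Collecting: FIRST(L) = { '(', 'num', 'x', ε }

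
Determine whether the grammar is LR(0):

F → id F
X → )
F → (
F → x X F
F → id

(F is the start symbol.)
Augment with F' → F and build the canonical LR(0) collection (I0 = CLOSURE({[F' → . F]}), then GOTO on every symbol after a dot until no new states appear). It has 9 states:
  I0: { [F → . (], [F → . id F], [F → . id], [F → . x X F], [F' → . F] }  — shift
  I1: { [F → ( .] }  — reduce
  I2: { [F' → F .] }  — accept
  I3: { [F → . (], [F → . id F], [F → . id], [F → . x X F], [F → id . F], [F → id .] }  — shift, reduce
  I4: { [F → x . X F], [X → . )] }  — shift
  I5: { [X → ) .] }  — reduce
  I6: { [F → . (], [F → . id F], [F → . id], [F → . x X F], [F → x X . F] }  — shift
  I7: { [F → x X F .] }  — reduce
  I8: { [F → id F .] }  — reduce

Conflict in state I3:
  Shift-reduce conflict between [F → id .] and [F → . (]
So the grammar is NOT LR(0).

Answer: No. Shift-reduce conflict between [F → id .] and [F → . (]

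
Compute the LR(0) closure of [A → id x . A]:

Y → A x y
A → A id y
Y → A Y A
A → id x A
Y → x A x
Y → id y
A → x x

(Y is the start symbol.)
To compute CLOSURE, for each item [A → α.Bβ] where B is a non-terminal, add [B → .γ] for all productions B → γ; repeat for the newly added items until nothing changes.

Start with: [A → id x . A]
  [A → id x . A] has the dot before A: add [A → . A id y], [A → . id x A], [A → . x x]
No further items can be added.

CLOSURE = { [A → . A id y], [A → . id x A], [A → . x x], [A → id x . A] }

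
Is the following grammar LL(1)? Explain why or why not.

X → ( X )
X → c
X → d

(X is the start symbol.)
For X:
  PREDICT(X → '(' X ')') = { '(' }
  PREDICT(X → c) = { 'c' }
  PREDICT(X → d) = { 'd' }

All predict sets are disjoint. The grammar IS LL(1).

Answer: Yes, the grammar is LL(1).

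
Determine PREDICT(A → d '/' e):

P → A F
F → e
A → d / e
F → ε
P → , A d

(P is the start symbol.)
{ 'd' }

PREDICT(A → d '/' e) = (FIRST(RHS) \ {ε}) ∪ (FOLLOW(A) if ε ∈ FIRST(RHS), i.e. RHS ⇒* ε)
FIRST(d '/' e) = { 'd' }
ε ∉ FIRST(d '/' e), so FOLLOW(A) is not added.
PREDICT(A → d '/' e) = { 'd' }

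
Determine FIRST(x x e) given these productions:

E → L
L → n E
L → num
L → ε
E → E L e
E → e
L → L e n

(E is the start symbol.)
{ 'x' }

To compute FIRST(x x e), process the symbols left to right:
Symbol x is a terminal. Add 'x' and stop.
FIRST(x x e) = { 'x' }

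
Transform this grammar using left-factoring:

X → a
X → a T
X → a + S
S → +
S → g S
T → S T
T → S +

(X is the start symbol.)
X → a X'
X' → ε
X' → T
X' → + S
S → +
S → g S
T → S T'
T' → T
T' → +

Left-factoring transforms A → αβ₁ | αβ₂ into A → αA' and A' → β₁ | β₂
(α is the longest common prefix among the alternatives). Repeat until
no nonterminal has two alternatives with a common prefix.

Round 1: X has alternatives sharing prefix 'a'. Introduce X': X → a X'
  Add: X' → ε
  Add: X' → T
  Add: X' → + S

Round 2: T has alternatives sharing prefix 'S'. Introduce T': T → S T'
  Add: T' → T
  Add: T' → +

No remaining common prefixes — done.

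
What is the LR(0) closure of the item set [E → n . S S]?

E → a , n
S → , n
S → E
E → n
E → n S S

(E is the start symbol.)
To compute CLOSURE, for each item [A → α.Bβ] where B is a non-terminal, add [B → .γ] for all productions B → γ; repeat for the newly added items until nothing changes.

Start with: [E → n . S S]
  [E → n . S S] has the dot before S: add [S → . , n], [S → . E]
  [S → . E] has the dot before E: add [E → . a , n], [E → . n], [E → . n S S]
No further items can be added.

CLOSURE = { [E → . a , n], [E → . n S S], [E → . n], [E → n . S S], [S → . , n], [S → . E] }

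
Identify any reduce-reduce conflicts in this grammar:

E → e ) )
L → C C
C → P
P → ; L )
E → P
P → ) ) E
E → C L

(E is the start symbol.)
Yes — I5: [C → P .] vs [E → P .]

A reduce-reduce conflict occurs when an LR(0) state has two complete items [A → α .] and [B → β .] — both call for a reduction, and with no lookahead the parser cannot choose between them.

Augment with E' → E and build the canonical LR(0) collection (I0 = CLOSURE({[E' → . E]}), then GOTO on every symbol after a dot until no new states appear). It has 17 states:
  I0: { [C → . P], [E → . C L], [E → . P], [E → . e ) )], [E' → . E], [P → . ) ) E], [P → . ; L )] }  — shift
  I1: { [P → ) . ) E] }  — shift
  I2: { [C → . P], [L → . C C], [P → . ) ) E], [P → . ; L )], [P → ; . L )] }  — shift
  I3: { [C → . P], [E → C . L], [L → . C C], [P → . ) ) E], [P → . ; L )] }  — shift
  I4: { [E' → E .] }  — accept
  I5: { [C → P .], [E → P .] }  — 2 reduces
  I6: { [E → e . ) )] }  — shift
  I7: { [E → e ) . )] }  — shift
  I8: { [E → e ) ) .] }  — reduce
  I9: { [C → . P], [L → C . C], [P → . ) ) E], [P → . ; L )] }  — shift
  I10: { [E → C L .] }  — reduce
  I11: { [C → P .] }  — reduce
  I12: { [L → C C .] }  — reduce
  I13: { [P → ; L . )] }  — shift
  I14: { [P → ; L ) .] }  — reduce
  I15: { [C → . P], [E → . C L], [E → . P], [E → . e ) )], [P → ) ) . E], [P → . ) ) E], [P → . ; L )] }  — shift
  I16: { [P → ) ) E .] }  — reduce

I5 contains complete items [C → P .], [E → P .] — reduce-reduce conflict.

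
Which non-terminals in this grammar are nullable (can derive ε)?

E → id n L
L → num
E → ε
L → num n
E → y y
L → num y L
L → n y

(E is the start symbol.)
{ 'E' }

A non-terminal is nullable if it can derive ε (the empty string): either it has an ε-production, or it has a production whose right-hand side consists entirely of nullable non-terminals.

ε-productions: E → ε
So E is immediately nullable.
No further non-terminal can be added: every production for the remaining non-terminals contains a terminal or a non-nullable non-terminal.
Nullable = { 'E' }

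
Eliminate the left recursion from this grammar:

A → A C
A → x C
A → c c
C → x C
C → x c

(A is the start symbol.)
A is directly left-recursive. The standard transformation for
  A → A α₁ | ... | A α_m | β₁ | ... | β_n
is
  A  → β₁ A' | ... | β_n A'
  A' → α₁ A' | ... | α_m A' | ε

A → x C becomes A → x C A'
A → c c becomes A → c c A'
A → A C becomes A' → C A'
Add A' → ε

Productions for other non-terminals are unchanged:
  C → x C
  C → x c

Resulting grammar:
A → x C A'
A → c c A'
A' → C A'
A' → ε
C → x C
C → x c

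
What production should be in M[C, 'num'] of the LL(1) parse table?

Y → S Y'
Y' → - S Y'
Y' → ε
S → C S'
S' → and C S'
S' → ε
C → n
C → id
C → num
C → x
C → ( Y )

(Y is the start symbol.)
C → num

To find M[C, 'num'], we find productions for C where 'num' is in the predict set (PREDICT(N → α) = (FIRST(α) \ {ε}) ∪ (FOLLOW(N) if α ⇒* ε)).

C → n: PREDICT = { 'n' }
C → id: PREDICT = { 'id' }
C → num: PREDICT = { 'num' }
  'num' is in predict set, so this production goes in M[C, 'num']
C → x: PREDICT = { 'x' }
C → ( Y ): PREDICT = { '(' }

M[C, 'num'] = C → num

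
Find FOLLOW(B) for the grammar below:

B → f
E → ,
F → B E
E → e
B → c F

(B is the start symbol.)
B is the start symbol, so $ ∈ FOLLOW(B).
In F → B E: B is followed by E, add FIRST(E) \ {ε} = { ',', 'e' }

Taking the union: FOLLOW(B) = { $, ',', 'e' }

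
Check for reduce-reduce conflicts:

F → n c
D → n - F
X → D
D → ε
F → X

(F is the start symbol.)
No reduce-reduce conflicts

A reduce-reduce conflict occurs when an LR(0) state has two complete items [A → α .] and [B → β .] — both call for a reduction, and with no lookahead the parser cannot choose between them.

Augment with F' → F and build the canonical LR(0) collection (I0 = CLOSURE({[F' → . F]}), then GOTO on every symbol after a dot until no new states appear). It has 8 states:
  I0: { [D → . n - F], [D → .], [F → . X], [F → . n c], [F' → . F], [X → . D] }  — shift, reduce
  I1: { [X → D .] }  — reduce
  I2: { [F' → F .] }  — accept
  I3: { [F → X .] }  — reduce
  I4: { [D → n . - F], [F → n . c] }  — shift
  I5: { [D → . n - F], [D → .], [D → n - . F], [F → . X], [F → . n c], [X → . D] }  — shift, reduce
  I6: { [F → n c .] }  — reduce
  I7: { [D → n - F .] }  — reduce

No state contains more than one complete item.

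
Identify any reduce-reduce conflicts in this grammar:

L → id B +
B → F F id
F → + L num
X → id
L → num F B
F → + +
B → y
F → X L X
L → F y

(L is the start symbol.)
Augment with L' → L and build the canonical LR(0) collection (I0 = CLOSURE({[L' → . L]}), then GOTO on every symbol after a dot until no new states appear). It has 22 states:
  I0: { [F → . + +], [F → . + L num], [F → . X L X], [L → . F y], [L → . id B +], [L → . num F B], [L' → . L], [X → . id] }  — shift
  I1: { [F → + . +], [F → + . L num], [F → . + +], [F → . + L num], [F → . X L X], [L → . F y], [L → . id B +], [L → . num F B], [X → . id] }  — shift
  I2: { [L → F . y] }  — shift
  I3: { [L' → L .] }  — accept
  I4: { [F → . + +], [F → . + L num], [F → . X L X], [F → X . L X], [L → . F y], [L → . id B +], [L → . num F B], [X → . id] }  — shift
  I5: { [B → . F F id], [B → . y], [F → . + +], [F → . + L num], [F → . X L X], [L → id . B +], [X → . id], [X → id .] }  — shift, reduce
  I6: { [F → . + +], [F → . + L num], [F → . X L X], [L → num . F B], [X → . id] }  — shift
  I7: { [B → . F F id], [B → . y], [F → . + +], [F → . + L num], [F → . X L X], [L → num F . B], [X → . id] }  — shift
  I8: { [X → id .] }  — reduce
  I9: { [L → num F B .] }  — reduce
  I10: { [B → F . F id], [F → . + +], [F → . + L num], [F → . X L X], [X → . id] }  — shift
  I11: { [B → y .] }  — reduce
  I12: { [B → F F . id] }  — shift
  I13: { [B → F F id .] }  — reduce
  I14: { [L → id B . +] }  — shift
  I15: { [L → id B + .] }  — reduce
  I16: { [F → X L . X], [X → . id] }  — shift
  I17: { [F → X L X .] }  — reduce
  I18: { [L → F y .] }  — reduce
  I19: { [F → + + .], [F → + . +], [F → + . L num], [F → . + +], [F → . + L num], [F → . X L X], [L → . F y], [L → . id B +], [L → . num F B], [X → . id] }  — shift, reduce
  I20: { [F → + L . num] }  — shift
  I21: { [F → + L num .] }  — reduce

No state contains more than one complete item.

Answer: No reduce-reduce conflicts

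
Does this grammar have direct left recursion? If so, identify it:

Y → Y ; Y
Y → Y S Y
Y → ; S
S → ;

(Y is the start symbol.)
Y → Y ; Y: LEFT RECURSIVE (starts with Y)
Y → Y S Y: LEFT RECURSIVE (starts with Y)
Y → ; S: starts with ';'
S → ;: starts with ';'

The grammar has direct left recursion on: Y.

Answer: Yes, Y is left-recursive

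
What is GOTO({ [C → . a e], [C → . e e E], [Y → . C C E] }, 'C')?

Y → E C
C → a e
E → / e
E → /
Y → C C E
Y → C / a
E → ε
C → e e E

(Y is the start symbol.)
{ [C → . a e], [C → . e e E], [Y → C . C E] }

GOTO(I, 'C') = CLOSURE({ [A → αX.β] : [A → α.Xβ] ∈ I, X = 'C' })

Items with dot before 'C', with the dot advanced:
  [Y → . C C E] → [Y → C . C E]
Closure of the advanced items:
  [Y → C . C E] has the dot before C: add [C → . a e], [C → . e e E]

GOTO = { [C → . a e], [C → . e e E], [Y → C . C E] }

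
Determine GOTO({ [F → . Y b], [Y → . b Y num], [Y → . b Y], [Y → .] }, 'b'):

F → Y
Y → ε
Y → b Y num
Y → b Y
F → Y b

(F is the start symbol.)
GOTO(I, 'b') = CLOSURE({ [A → αX.β] : [A → α.Xβ] ∈ I, X = 'b' })

Items with dot before 'b', with the dot advanced:
  [Y → . b Y] → [Y → b . Y]
  [Y → . b Y num] → [Y → b . Y num]
Closure of the advanced items:
  [Y → b . Y] has the dot before Y: add [Y → .], [Y → . b Y num], [Y → . b Y]

GOTO = { [Y → . b Y num], [Y → . b Y], [Y → .], [Y → b . Y num], [Y → b . Y] }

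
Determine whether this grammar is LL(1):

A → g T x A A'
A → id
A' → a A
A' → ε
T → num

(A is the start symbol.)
Relevant sets:
  FOLLOW(A') = { $, 'a' }

For A:
  PREDICT(A → g T x A A') = { 'g' }
  PREDICT(A → id) = { 'id' }
For A':
  PREDICT(A' → a A) = { 'a' }
  PREDICT(A' → ε) = { $, 'a' }
T has a single production, so nothing to check there.

Conflict found: Predict set conflict for A': { 'a' }
The grammar is NOT LL(1).

Answer: No. Predict set conflict for A': { 'a' }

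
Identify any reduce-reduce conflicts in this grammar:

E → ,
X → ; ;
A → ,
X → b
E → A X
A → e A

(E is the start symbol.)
Yes — I1: [A → , .] vs [E → , .]

A reduce-reduce conflict occurs when an LR(0) state has two complete items [A → α .] and [B → β .] — both call for a reduction, and with no lookahead the parser cannot choose between them.

Augment with E' → E and build the canonical LR(0) collection (I0 = CLOSURE({[E' → . E]}), then GOTO on every symbol after a dot until no new states appear). It has 11 states:
  I0: { [A → . ,], [A → . e A], [E → . ,], [E → . A X], [E' → . E] }  — shift
  I1: { [A → , .], [E → , .] }  — 2 reduces
  I2: { [E → A . X], [X → . ; ;], [X → . b] }  — shift
  I3: { [E' → E .] }  — accept
  I4: { [A → . ,], [A → . e A], [A → e . A] }  — shift
  I5: { [A → , .] }  — reduce
  I6: { [A → e A .] }  — reduce
  I7: { [X → ; . ;] }  — shift
  I8: { [E → A X .] }  — reduce
  I9: { [X → b .] }  — reduce
  I10: { [X → ; ; .] }  — reduce

I1 contains complete items [A → , .], [E → , .] — reduce-reduce conflict.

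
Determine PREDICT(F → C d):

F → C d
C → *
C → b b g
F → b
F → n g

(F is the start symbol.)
PREDICT(F → C d) = (FIRST(RHS) \ {ε}) ∪ (FOLLOW(F) if ε ∈ FIRST(RHS), i.e. RHS ⇒* ε)
FIRST(C) = { '*', 'b' }
FIRST(C d) = { '*', 'b' }
ε ∉ FIRST(C d), so FOLLOW(F) is not added.
PREDICT(F → C d) = { '*', 'b' }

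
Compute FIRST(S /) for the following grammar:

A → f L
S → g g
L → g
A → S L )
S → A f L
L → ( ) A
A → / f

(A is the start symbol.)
FIRST sets of the non-terminals involved (from the grammar, by fixed-point iteration):
  FIRST(S) = { '/', 'f', 'g' }

To compute FIRST(S /), process the symbols left to right:
Symbol S is a non-terminal. Add FIRST(S) \ {ε} = { '/', 'f', 'g' }
S is not nullable (ε ∉ FIRST(S)), so stop here.
FIRST(S /) = { '/', 'f', 'g' }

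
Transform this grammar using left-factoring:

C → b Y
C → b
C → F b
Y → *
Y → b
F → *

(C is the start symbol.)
Left-factoring transforms A → αβ₁ | αβ₂ into A → αA' and A' → β₁ | β₂
(α is the longest common prefix among the alternatives). Repeat until
no nonterminal has two alternatives with a common prefix.

Round 1: C has alternatives sharing prefix 'b'. Introduce C': C → b C'
  Add: C' → Y
  Add: C' → ε

No remaining common prefixes — done.

Resulting grammar:
C → b C'
C' → Y
C' → ε
C → F b
Y → *
Y → b
F → *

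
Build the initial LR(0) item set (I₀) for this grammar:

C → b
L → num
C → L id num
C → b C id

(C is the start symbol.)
{ [C → . L id num], [C → . b C id], [C → . b], [C' → . C], [L → . num] }

First, augment the grammar with C' → C
I₀ = CLOSURE({ [C' → . C] }):
  [C' → . C] has the dot before C: add [C → . b], [C → . L id num], [C → . b C id]
  [C → . L id num] has the dot before L: add [L → . num]
No further items can be added.

I₀ = { [C → . L id num], [C → . b C id], [C → . b], [C' → . C], [L → . num] }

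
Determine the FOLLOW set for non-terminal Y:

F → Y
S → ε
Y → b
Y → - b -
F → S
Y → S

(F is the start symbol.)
{ $ }

To compute FOLLOW(Y), find every occurrence of Y on a right-hand side N → α Y β: add FIRST(β) \ {ε}, and if β is empty or nullable also add FOLLOW(N). Iterate to a fixed point.

In F → Y: Y is at the end, add FOLLOW(F)

The FOLLOW sets referred to above (computed the same way, to a fixed point):
  FOLLOW(F) = { $ }

Taking the union: FOLLOW(Y) = { $ }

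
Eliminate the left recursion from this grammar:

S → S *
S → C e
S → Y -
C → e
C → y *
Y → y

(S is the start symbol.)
S is directly left-recursive. The standard transformation for
  A → A α₁ | ... | A α_m | β₁ | ... | β_n
is
  A  → β₁ A' | ... | β_n A'
  A' → α₁ A' | ... | α_m A' | ε

S → C e becomes S → C e S'
S → Y - becomes S → Y - S'
S → S * becomes S' → * S'
Add S' → ε

Productions for other non-terminals are unchanged:
  C → e
  C → y *
  Y → y

Resulting grammar:
S → C e S'
S → Y - S'
S' → * S'
S' → ε
C → e
C → y *
Y → y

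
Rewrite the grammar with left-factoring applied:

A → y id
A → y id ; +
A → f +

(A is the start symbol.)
A → y id A'
A' → ε
A' → ; +
A → f +

Left-factoring transforms A → αβ₁ | αβ₂ into A → αA' and A' → β₁ | β₂
(α is the longest common prefix among the alternatives). Repeat until
no nonterminal has two alternatives with a common prefix.

Round 1: A has alternatives sharing prefix 'y id'. Introduce A': A → y id A'
  Add: A' → ε
  Add: A' → ; +

No remaining common prefixes — done.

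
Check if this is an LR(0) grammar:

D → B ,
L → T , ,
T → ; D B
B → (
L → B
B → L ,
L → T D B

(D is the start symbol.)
A grammar is LR(0) if no state in the canonical LR(0) collection has:
  - both a shift item (dot before a terminal) and a complete item (shift-reduce conflict), or
  - two or more complete items (reduce-reduce conflict; the accept item [D' → D .] counts as a complete item here).

Augment with D' → D and build the canonical LR(0) collection (I0 = CLOSURE({[D' → . D]}), then GOTO on every symbol after a dot until no new states appear). It has 15 states:
  I0: { [B → . (], [B → . L ,], [D → . B ,], [D' → . D], [L → . B], [L → . T , ,], [L → . T D B], [T → . ; D B] }  — shift
  I1: { [B → ( .] }  — reduce
  I2: { [B → . (], [B → . L ,], [D → . B ,], [L → . B], [L → . T , ,], [L → . T D B], [T → . ; D B], [T → ; . D B] }  — shift
  I3: { [D → B . ,], [L → B .] }  — shift, reduce
  I4: { [D' → D .] }  — accept
  I5: { [B → L . ,] }  — shift
  I6: { [B → . (], [B → . L ,], [D → . B ,], [L → . B], [L → . T , ,], [L → . T D B], [L → T . , ,], [L → T . D B], [T → . ; D B] }  — shift
  I7: { [L → T , . ,] }  — shift
  I8: { [B → . (], [B → . L ,], [L → . B], [L → . T , ,], [L → . T D B], [L → T D . B], [T → . ; D B] }  — shift
  I9: { [L → B .], [L → T D B .] }  — 2 reduces
  I10: { [L → T , , .] }  — reduce
  I11: { [B → L , .] }  — reduce
  I12: { [D → B , .] }  — reduce
  I13: { [B → . (], [B → . L ,], [L → . B], [L → . T , ,], [L → . T D B], [T → . ; D B], [T → ; D . B] }  — shift
  I14: { [L → B .], [T → ; D B .] }  — 2 reduces

Conflict in state I3:
  Shift-reduce conflict between [L → B .] and [D → B . ,]
So the grammar is NOT LR(0).

Answer: No. Shift-reduce conflict between [L → B .] and [D → B . ,]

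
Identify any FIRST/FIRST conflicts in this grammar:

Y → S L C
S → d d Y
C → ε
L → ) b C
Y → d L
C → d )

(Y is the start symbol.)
A FIRST/FIRST conflict occurs when two productions N → α and N → β for the same non-terminal have FIRST(α) ∩ FIRST(β) ≠ ∅ (with ε ∈ FIRST of a nullable right-hand side, so two nullable alternatives also conflict).

FIRST sets of the non-terminals at (or reachable through a nullable prefix from) the front of some alternative:
  FIRST(S) = { 'd' }

Productions for Y:
  Y → S L C: FIRST = { 'd' }
  Y → d L: FIRST = { 'd' }
Productions for C:
  C → ε: FIRST = { ε }
  C → d ): FIRST = { 'd' }
S, L have only one production, so no FIRST/FIRST conflict is possible there.

Conflict for Y: Y → S L C and Y → d L
  Overlap: { 'd' }

Answer: Yes. Y → S L C / Y → d L on { 'd' }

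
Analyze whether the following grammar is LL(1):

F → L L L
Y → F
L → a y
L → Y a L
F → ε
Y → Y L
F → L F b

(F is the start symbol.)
No. Predict set conflict for F: { 'a' }

A grammar is LL(1) if for each non-terminal N with multiple productions, the predict sets of those productions are pairwise disjoint, where PREDICT(N → α) = (FIRST(α) \ {ε}) ∪ (FOLLOW(N) if α ⇒* ε).

Relevant sets:
  FIRST(L) = { 'a' }
  FIRST(F) = { 'a', ε }
  FIRST(Y) = { 'a', ε }
  FOLLOW(F) = { $, 'a', 'b' }
  FOLLOW(Y) = { 'a' }

For F:
  PREDICT(F → L L L) = { 'a' }
  PREDICT(F → ε) = { $, 'a', 'b' }
  PREDICT(F → L F b) = { 'a' }
For Y:
  PREDICT(Y → F) = { 'a' }
  PREDICT(Y → Y L) = { 'a' }
For L:
  PREDICT(L → a y) = { 'a' }
  PREDICT(L → Y a L) = { 'a' }

Conflict found: Predict set conflict for F: { 'a' }
The grammar is NOT LL(1).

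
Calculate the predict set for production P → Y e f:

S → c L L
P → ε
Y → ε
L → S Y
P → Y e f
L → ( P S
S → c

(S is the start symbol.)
{ 'e' }

PREDICT(P → Y e f) = (FIRST(RHS) \ {ε}) ∪ (FOLLOW(P) if ε ∈ FIRST(RHS), i.e. RHS ⇒* ε)
FIRST(Y) = { ε }
FIRST(Y e f) = { 'e' }
ε ∉ FIRST(Y e f), so FOLLOW(P) is not added.
PREDICT(P → Y e f) = { 'e' }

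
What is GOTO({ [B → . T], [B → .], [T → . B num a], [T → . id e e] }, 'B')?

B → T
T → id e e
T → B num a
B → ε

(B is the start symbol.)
GOTO(I, 'B') = CLOSURE({ [A → αX.β] : [A → α.Xβ] ∈ I, X = 'B' })

Items with dot before 'B', with the dot advanced:
  [T → . B num a] → [T → B . num a]
Closure adds nothing (no advanced item has the dot before a non-terminal).

GOTO = { [T → B . num a] }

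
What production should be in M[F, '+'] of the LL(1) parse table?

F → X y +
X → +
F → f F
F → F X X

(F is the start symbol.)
To find M[F, '+'], we find productions for F where '+' is in the predict set (PREDICT(N → α) = (FIRST(α) \ {ε}) ∪ (FOLLOW(N) if α ⇒* ε)).

Relevant sets:
  FIRST(X) = { '+' }
  FIRST(F) = { '+', 'f' }

F → X y +: PREDICT = { '+' }
  '+' is in predict set, so this production goes in M[F, '+']
F → f F: PREDICT = { 'f' }
F → F X X: PREDICT = { '+', 'f' }
  '+' is in predict set, so this production goes in M[F, '+']

M[F, '+'] = F → X y +, F → F X X  (a multiply-defined cell — the grammar is not LL(1))

Answer: F → X y +, F → F X X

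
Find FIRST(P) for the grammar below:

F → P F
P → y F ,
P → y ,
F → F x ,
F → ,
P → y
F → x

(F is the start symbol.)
To compute FIRST(P), examine every production with P on the left-hand side, reading each right-hand side left to right until a non-nullable symbol is reached.

From P → y F ,:
  - y is a terminal: add 'y' and stop
From P → y ,:
  - y is a terminal: add 'y' and stop
From P → y:
  - y is a terminal: add 'y' and stop

Collecting: FIRST(P) = { 'y' }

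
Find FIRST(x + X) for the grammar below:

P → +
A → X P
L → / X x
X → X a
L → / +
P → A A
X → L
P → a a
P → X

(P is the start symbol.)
{ 'x' }

To compute FIRST(x + X), process the symbols left to right:
Symbol x is a terminal. Add 'x' and stop.
FIRST(x + X) = { 'x' }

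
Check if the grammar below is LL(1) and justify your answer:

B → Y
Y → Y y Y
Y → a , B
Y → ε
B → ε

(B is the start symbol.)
A grammar is LL(1) if for each non-terminal N with multiple productions, the predict sets of those productions are pairwise disjoint, where PREDICT(N → α) = (FIRST(α) \ {ε}) ∪ (FOLLOW(N) if α ⇒* ε).

Relevant sets:
  FIRST(Y) = { 'a', 'y', ε }
  FOLLOW(B) = { $, 'y' }
  FOLLOW(Y) = { $, 'y' }

For B:
  PREDICT(B → Y) = { $, 'a', 'y' }
  PREDICT(B → ε) = { $, 'y' }
For Y:
  PREDICT(Y → Y y Y) = { 'a', 'y' }
  PREDICT(Y → a ',' B) = { 'a' }
  PREDICT(Y → ε) = { $, 'y' }

Conflict found: Predict set conflict for B: { $, 'y' }
The grammar is NOT LL(1).

Answer: No. Predict set conflict for B: { $, 'y' }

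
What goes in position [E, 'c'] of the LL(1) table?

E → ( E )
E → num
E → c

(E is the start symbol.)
To find M[E, 'c'], we find productions for E where 'c' is in the predict set (PREDICT(N → α) = (FIRST(α) \ {ε}) ∪ (FOLLOW(N) if α ⇒* ε)).

E → ( E ): PREDICT = { '(' }
E → num: PREDICT = { 'num' }
E → c: PREDICT = { 'c' }
  'c' is in predict set, so this production goes in M[E, 'c']

M[E, 'c'] = E → c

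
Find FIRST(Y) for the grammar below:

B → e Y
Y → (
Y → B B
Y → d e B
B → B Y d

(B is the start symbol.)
{ '(', 'd', 'e' }

To compute FIRST(Y), examine every production with Y on the left-hand side, reading each right-hand side left to right until a non-nullable symbol is reached.

FIRST sets of the other non-terminals involved (by the same procedure, iterated to a fixed point):
  FIRST(B) = { 'e' }

From Y → (:
  - '(' is a terminal: add '(' and stop
From Y → B B:
  - B is a non-terminal: add FIRST(B) \ {ε} = { 'e' }
    B is not nullable, so stop
From Y → d e B:
  - d is a terminal: add 'd' and stop

Collecting: FIRST(Y) = { '(', 'd', 'e' }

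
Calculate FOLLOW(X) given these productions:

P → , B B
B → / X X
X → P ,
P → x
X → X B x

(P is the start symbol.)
To compute FOLLOW(X), find every occurrence of X on a right-hand side N → α X β: add FIRST(β) \ {ε}, and if β is empty or nullable also add FOLLOW(N). Iterate to a fixed point.

In B → / X X: X is followed by X, add FIRST(X) \ {ε} = { ',', 'x' }
In B → / X X: X is at the end, add FOLLOW(B)
In X → X B x: X is followed by B x, add FIRST(B x) \ {ε} = { '/' }

The FOLLOW sets referred to above (computed the same way, to a fixed point):
  FOLLOW(B) = { $, ',', '/', 'x' }

Taking the union: FOLLOW(X) = { $, ',', '/', 'x' }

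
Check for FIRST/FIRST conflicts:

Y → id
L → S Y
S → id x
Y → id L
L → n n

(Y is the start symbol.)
Yes. Y → id / Y → id L on { 'id' }

A FIRST/FIRST conflict occurs when two productions N → α and N → β for the same non-terminal have FIRST(α) ∩ FIRST(β) ≠ ∅ (with ε ∈ FIRST of a nullable right-hand side, so two nullable alternatives also conflict).

FIRST sets of the non-terminals at (or reachable through a nullable prefix from) the front of some alternative:
  FIRST(S) = { 'id' }

Productions for Y:
  Y → id: FIRST = { 'id' }
  Y → id L: FIRST = { 'id' }
Productions for L:
  L → S Y: FIRST = { 'id' }
  L → n n: FIRST = { 'n' }
S has only one production, so no FIRST/FIRST conflict is possible there.

Conflict for Y: Y → id and Y → id L
  Overlap: { 'id' }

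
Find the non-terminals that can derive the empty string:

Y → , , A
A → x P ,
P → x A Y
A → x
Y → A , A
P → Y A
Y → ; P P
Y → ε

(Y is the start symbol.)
{ 'Y' }

A non-terminal is nullable if it can derive ε (the empty string): either it has an ε-production, or it has a production whose right-hand side consists entirely of nullable non-terminals.

ε-productions: Y → ε
So Y is immediately nullable.
No further non-terminal can be added: every production for the remaining non-terminals contains a terminal or a non-nullable non-terminal.
Nullable = { 'Y' }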